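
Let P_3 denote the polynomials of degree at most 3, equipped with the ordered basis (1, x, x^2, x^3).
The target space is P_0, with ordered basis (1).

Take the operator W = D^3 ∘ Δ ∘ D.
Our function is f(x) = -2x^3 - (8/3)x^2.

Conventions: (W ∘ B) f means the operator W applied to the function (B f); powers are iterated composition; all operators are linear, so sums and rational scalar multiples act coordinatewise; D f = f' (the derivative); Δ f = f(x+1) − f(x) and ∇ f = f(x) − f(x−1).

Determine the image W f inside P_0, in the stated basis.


D f = -6x^2 - (16/3)x
Δ D f = -12x - 34/3
D (Δ ∘ D) f = -12
D D (Δ ∘ D) f = 0
D D D (Δ ∘ D) f = 0

the image equals g(x) = 0


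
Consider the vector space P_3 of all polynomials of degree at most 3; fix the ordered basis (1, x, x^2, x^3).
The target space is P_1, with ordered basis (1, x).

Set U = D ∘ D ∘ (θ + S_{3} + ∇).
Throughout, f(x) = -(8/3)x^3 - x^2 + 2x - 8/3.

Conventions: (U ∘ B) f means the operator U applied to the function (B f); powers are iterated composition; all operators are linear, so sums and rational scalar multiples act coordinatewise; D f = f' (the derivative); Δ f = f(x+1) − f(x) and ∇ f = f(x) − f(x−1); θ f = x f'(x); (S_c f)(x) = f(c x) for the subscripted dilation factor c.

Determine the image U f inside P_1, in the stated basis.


g(x) = -480x - 38

θ f = -8x^3 - 2x^2 + 2x
S_{3} f = -72x^3 - 9x^2 + 6x - 8/3
∇ f = -8x^2 + 6x + 1/3
(θ + S_{3} + ∇) f = -80x^3 - 19x^2 + 14x - 7/3
D (θ + S_{3} + ∇) f = -240x^2 - 38x + 14
D D (θ + S_{3} + ∇) f = -480x - 38


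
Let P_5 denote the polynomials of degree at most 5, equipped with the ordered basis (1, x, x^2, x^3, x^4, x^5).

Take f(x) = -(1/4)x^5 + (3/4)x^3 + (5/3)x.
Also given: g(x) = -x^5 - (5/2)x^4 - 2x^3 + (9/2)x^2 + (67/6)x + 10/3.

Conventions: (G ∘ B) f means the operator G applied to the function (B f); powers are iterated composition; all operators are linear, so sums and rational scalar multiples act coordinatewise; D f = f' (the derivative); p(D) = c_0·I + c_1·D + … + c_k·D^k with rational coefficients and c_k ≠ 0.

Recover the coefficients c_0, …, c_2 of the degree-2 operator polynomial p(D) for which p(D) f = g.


D^0 f = -(1/4)x^5 + (3/4)x^3 + (5/3)x
D^1 f = -(5/4)x^4 + (9/4)x^2 + 5/3
D^2 f = -5x^3 + (9/2)x
matching coefficients of g against c_0 f + c_1 Df + … from the top degree down determines the c_i
solution: c_0 = 4, c_1 = 2, c_2 = 1

p(D) = 4·I + 2·D + D^2, i.e. c_0 = 4, c_1 = 2, c_2 = 1


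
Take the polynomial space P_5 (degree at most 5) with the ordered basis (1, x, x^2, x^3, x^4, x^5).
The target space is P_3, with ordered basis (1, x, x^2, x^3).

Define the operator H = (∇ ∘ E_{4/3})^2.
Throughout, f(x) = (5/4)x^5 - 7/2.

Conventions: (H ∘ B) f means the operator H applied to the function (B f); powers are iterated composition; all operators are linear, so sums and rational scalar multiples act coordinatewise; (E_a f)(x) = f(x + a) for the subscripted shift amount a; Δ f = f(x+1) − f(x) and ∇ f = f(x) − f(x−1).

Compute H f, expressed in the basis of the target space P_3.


E_{4/3} f = (5/4)x^5 + (25/3)x^4 + (200/9)x^3 + (800/27)x^2 + (1600/81)x + 859/486
∇ E_{4/3} f = (25/4)x^4 + (125/6)x^3 + (175/6)x^2 + (2125/108)x + 1705/324
E_{4/3} (∇ ∘ E_{4/3}) f = (25/4)x^4 + (325/6)x^3 + (1075/6)x^2 + (28925/108)x + 49405/324
∇ E_{4/3} (∇ ∘ E_{4/3}) f = 25x^3 + 125x^2 + (1325/6)x + 7375/54

g(x) = 25x^3 + 125x^2 + (1325/6)x + 7375/54


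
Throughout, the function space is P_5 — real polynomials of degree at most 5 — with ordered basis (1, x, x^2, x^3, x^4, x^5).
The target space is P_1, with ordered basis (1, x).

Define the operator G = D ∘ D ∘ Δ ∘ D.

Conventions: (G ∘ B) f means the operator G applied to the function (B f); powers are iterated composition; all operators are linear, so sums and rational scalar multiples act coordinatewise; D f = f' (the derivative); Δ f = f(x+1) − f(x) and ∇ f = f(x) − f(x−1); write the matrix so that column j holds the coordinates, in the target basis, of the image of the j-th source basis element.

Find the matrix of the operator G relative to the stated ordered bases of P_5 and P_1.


image of 1: 0
image of x: 0
image of x^2: 0
image of x^3: 0
image of x^4: 24
image of x^5: 120x + 60
each image's coordinates form column j of the matrix

the matrix is [[0, 0, 0, 0, 24, 60]; [0, 0, 0, 0, 0, 120]] (rows listed top to bottom)


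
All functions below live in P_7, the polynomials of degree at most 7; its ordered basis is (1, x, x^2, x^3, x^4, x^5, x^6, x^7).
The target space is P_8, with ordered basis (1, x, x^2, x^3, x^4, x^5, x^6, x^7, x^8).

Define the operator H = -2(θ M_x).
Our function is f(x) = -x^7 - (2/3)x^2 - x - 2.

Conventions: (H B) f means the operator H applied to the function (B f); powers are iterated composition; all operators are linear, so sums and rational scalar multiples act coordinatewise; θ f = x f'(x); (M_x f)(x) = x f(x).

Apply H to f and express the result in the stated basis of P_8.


the result is g(x) = 16x^8 + 4x^3 + 4x^2 + 4x

M_x f = -x^8 - (2/3)x^3 - x^2 - 2x
θ M_x f = -8x^8 - 2x^3 - 2x^2 - 2x
(-2(θ M_x)) f = 16x^8 + 4x^3 + 4x^2 + 4x


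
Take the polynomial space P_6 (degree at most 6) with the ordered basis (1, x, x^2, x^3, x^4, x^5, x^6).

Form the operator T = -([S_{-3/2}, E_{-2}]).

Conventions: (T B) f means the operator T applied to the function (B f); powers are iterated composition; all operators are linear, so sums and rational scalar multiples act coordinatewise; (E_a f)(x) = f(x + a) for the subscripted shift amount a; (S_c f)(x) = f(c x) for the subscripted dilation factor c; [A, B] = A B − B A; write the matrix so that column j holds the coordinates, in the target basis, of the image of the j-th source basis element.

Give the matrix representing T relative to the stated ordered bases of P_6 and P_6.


the matrix is [[0, 5, 5, 35, 65, 275, 665]; [0, 0, -15, -45/2, -210, -975/2, -2475]; [0, 0, 0, 135/4, 135/2, 1575/2, 8775/4]; [0, 0, 0, 0, -135/2, -675/4, -4725/2]; [0, 0, 0, 0, 0, 2025/16, 6075/16]; [0, 0, 0, 0, 0, 0, -3645/16]; [0, 0, 0, 0, 0, 0, 0]] (rows listed top to bottom)

image of 1: 0
image of x: 5
image of x^2: -15x + 5
image of x^3: (135/4)x^2 - (45/2)x + 35
image of x^4: -(135/2)x^3 + (135/2)x^2 - 210x + 65
image of x^5: (2025/16)x^4 - (675/4)x^3 + (1575/2)x^2 - (975/2)x + 275
image of x^6: -(3645/16)x^5 + (6075/16)x^4 - (4725/2)x^3 + (8775/4)x^2 - 2475x + 665
each image's coordinates form column j of the matrix


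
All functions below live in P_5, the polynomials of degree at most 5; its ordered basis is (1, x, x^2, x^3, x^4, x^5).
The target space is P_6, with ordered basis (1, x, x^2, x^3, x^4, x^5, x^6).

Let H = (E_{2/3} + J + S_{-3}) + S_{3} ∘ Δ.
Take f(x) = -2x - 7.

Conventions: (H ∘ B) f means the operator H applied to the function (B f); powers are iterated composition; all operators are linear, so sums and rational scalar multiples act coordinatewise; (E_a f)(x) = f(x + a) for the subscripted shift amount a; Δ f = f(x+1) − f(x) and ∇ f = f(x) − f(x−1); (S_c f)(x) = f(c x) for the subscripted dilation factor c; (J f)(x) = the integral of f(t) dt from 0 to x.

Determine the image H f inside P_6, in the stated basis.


g(x) = -x^2 - 3x - 52/3

E_{2/3} f = -2x - 25/3
J f = -x^2 - 7x
S_{-3} f = 6x - 7
(E_{2/3} + J + S_{-3}) f = -x^2 - 3x - 46/3
Δ f = -2
S_{3} Δ f = -2
((E_{2/3} + J + S_{-3}) + S_{3} ∘ Δ) f = -x^2 - 3x - 52/3


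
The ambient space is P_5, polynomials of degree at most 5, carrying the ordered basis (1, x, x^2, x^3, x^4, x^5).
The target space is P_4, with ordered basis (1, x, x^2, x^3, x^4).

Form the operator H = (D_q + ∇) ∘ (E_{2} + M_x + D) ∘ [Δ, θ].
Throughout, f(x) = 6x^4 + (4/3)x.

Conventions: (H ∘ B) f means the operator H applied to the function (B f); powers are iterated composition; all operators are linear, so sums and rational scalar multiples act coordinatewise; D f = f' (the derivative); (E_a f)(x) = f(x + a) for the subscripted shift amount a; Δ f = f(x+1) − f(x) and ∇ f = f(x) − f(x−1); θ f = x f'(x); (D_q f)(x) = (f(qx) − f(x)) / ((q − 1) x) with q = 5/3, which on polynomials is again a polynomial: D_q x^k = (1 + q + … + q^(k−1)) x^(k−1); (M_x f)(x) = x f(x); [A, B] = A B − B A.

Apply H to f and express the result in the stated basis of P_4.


the result is g(x) = (3040/9)x^3 + (2000/3)x^2 + 1488x + 4040/3

θ f = 24x^4 + (4/3)x
Δ θ f = 96x^3 + 144x^2 + 96x + 76/3
Δ f = 24x^3 + 36x^2 + 24x + 22/3
θ Δ f = 72x^3 + 72x^2 + 24x
[Δ, θ] f = 24x^3 + 72x^2 + 72x + 76/3
E_{2} [Δ, θ] f = 24x^3 + 216x^2 + 648x + 1948/3
M_x [Δ, θ] f = 24x^4 + 72x^3 + 72x^2 + (76/3)x
D [Δ, θ] f = 72x^2 + 144x + 72
(E_{2} + M_x + D) [Δ, θ] f = 24x^4 + 96x^3 + 360x^2 + (2452/3)x + 2164/3
D_q (E_{2} + M_x + D) [Δ, θ] f = (2176/9)x^3 + (1568/3)x^2 + 960x + 2452/3
∇ (E_{2} + M_x + D) [Δ, θ] f = 96x^3 + 144x^2 + 528x + 1588/3
(D_q + ∇) (E_{2} + M_x + D) [Δ, θ] f = (3040/9)x^3 + (2000/3)x^2 + 1488x + 4040/3


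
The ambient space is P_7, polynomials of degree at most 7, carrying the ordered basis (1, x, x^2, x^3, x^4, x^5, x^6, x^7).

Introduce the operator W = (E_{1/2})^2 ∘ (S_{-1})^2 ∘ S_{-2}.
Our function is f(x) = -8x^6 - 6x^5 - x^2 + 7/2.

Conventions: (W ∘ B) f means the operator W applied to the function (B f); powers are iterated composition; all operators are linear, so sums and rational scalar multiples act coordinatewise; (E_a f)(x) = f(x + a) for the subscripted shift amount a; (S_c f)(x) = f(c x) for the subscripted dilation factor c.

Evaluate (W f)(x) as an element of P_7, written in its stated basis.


S_{-2} f = -512x^6 + 192x^5 - 4x^2 + 7/2
S_{-1} S_{-2} f = -512x^6 - 192x^5 - 4x^2 + 7/2
S_{-1} S_{-1} S_{-2} f = -512x^6 + 192x^5 - 4x^2 + 7/2
E_{1/2} (S_{-1})^2 S_{-2} f = -512x^6 - 1344x^5 - 1440x^4 - 800x^3 - 244x^2 - 40x + 1/2
E_{1/2} E_{1/2} (S_{-1})^2 S_{-2} f = -512x^6 - 2880x^5 - 6720x^4 - 8320x^3 - 5764x^2 - 2120x - 641/2

the result is g(x) = -512x^6 - 2880x^5 - 6720x^4 - 8320x^3 - 5764x^2 - 2120x - 641/2


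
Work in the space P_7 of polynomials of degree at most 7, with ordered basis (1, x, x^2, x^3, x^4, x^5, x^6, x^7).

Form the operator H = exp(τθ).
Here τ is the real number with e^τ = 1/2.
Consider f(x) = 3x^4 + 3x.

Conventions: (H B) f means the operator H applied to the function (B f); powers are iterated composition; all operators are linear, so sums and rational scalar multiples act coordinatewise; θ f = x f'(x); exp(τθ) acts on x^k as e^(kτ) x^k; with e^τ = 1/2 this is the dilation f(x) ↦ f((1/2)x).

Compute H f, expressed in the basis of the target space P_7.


the image equals g(x) = (3/16)x^4 + (3/2)x

exp(τθ) x^k = e^(kτ) x^k; with e^τ = 1/2 this sends x^k to (1/2)^k x^k
x ↦ 1/2 x
x^4 ↦ 1/16 x^4
applying this coordinatewise to f: exp(τθ) f = (3/16)x^4 + (3/2)x


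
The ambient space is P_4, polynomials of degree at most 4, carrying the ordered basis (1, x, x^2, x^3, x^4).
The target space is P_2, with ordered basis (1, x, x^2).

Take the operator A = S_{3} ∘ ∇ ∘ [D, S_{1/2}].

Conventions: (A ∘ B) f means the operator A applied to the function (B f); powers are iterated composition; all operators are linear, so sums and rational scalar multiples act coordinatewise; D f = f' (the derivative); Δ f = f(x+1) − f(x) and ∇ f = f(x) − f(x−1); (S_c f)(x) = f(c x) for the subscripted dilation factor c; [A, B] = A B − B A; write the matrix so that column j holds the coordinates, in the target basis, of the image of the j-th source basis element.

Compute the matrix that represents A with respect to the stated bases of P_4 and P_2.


the matrix is [[0, 0, -1/2, 3/8, -1/4]; [0, 0, 0, -9/4, 9/4]; [0, 0, 0, 0, -27/4]] (rows listed top to bottom)

image of 1: 0
image of x: 0
image of x^2: -1/2
image of x^3: -(9/4)x + 3/8
image of x^4: -(27/4)x^2 + (9/4)x - 1/4
each image's coordinates form column j of the matrix


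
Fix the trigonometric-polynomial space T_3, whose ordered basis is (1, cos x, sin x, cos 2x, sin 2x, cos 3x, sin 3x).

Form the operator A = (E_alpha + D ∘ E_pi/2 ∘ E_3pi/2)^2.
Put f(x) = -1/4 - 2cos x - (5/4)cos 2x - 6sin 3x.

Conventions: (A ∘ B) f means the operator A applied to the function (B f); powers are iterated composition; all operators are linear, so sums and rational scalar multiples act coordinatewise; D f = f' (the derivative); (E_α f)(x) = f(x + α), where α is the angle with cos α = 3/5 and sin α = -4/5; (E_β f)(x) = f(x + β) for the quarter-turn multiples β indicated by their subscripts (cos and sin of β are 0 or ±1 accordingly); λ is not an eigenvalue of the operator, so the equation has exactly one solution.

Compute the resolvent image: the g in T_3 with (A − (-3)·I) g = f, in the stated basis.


write g with unknown coordinates in the stated basis and equate coefficients in (A − (-3)·I) g = f
solving from the highest basis element down gives g = -1/16 - (166/277)cos x - (12/277)sin x - (15/26)cos 2x + (35/208)sin 2x - (35748/41353)cos 3x + (22614/41353)sin 3x
check: A g = -1/16 - (56/277)cos x + (36/277)sin x + (25/52)cos 2x - (105/208)sin 2x + (107244/41353)cos 3x - (315960/41353)sin 3x
so A g − (-3)·g = -1/4 - 2cos x - (5/4)cos 2x - 6sin 3x = f ✓

the result is g(x) = -1/16 - (166/277)cos x - (12/277)sin x - (15/26)cos 2x + (35/208)sin 2x - (35748/41353)cos 3x + (22614/41353)sin 3x


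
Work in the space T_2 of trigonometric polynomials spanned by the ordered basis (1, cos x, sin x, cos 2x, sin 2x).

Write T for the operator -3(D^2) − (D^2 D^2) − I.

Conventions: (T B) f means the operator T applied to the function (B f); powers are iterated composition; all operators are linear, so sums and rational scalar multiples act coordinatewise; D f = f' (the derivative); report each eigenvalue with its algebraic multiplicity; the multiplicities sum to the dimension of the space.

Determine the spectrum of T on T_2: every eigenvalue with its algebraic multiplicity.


λ = -5 (multiplicity 2), λ = -1 (multiplicity 1), λ = 1 (multiplicity 2)

image of 1: -1
image of cos x: cos x
image of sin x: sin x
image of cos 2x: -5cos 2x
image of sin 2x: -5sin 2x
the matrix is diagonal; its diagonal is (-1, 1, 1, -5, -5)
for a triangular matrix the eigenvalues are the diagonal entries, with algebraic multiplicity their repetition count


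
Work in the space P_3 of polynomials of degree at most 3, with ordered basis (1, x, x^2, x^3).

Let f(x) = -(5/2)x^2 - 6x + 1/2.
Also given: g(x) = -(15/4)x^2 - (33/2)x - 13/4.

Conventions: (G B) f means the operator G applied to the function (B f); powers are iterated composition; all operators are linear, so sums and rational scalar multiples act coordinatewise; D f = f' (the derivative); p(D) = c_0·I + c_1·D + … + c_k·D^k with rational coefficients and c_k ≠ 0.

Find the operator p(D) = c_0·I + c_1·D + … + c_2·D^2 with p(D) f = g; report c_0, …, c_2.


p(D) = (3/2)·I + (3/2)·D − D^2, i.e. c_0 = 3/2, c_1 = 3/2, c_2 = -1

D^0 f = -(5/2)x^2 - 6x + 1/2
D^1 f = -5x - 6
D^2 f = -5
matching coefficients of g against c_0 f + c_1 Df + … from the top degree down determines the c_i
solution: c_0 = 3/2, c_1 = 3/2, c_2 = -1


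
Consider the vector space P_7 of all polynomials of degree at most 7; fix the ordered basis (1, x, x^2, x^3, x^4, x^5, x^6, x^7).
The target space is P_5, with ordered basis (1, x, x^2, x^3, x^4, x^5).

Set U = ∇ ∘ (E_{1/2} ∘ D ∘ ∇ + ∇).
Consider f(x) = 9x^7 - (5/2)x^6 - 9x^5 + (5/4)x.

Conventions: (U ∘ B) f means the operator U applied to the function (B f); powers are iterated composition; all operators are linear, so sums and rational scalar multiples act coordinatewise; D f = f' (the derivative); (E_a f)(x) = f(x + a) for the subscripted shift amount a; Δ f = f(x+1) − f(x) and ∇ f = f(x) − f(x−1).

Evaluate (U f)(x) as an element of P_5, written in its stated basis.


∇ f = 63x^6 - 204x^5 + (615/2)x^4 - 275x^3 + (273/2)x^2 - 33x + 15/4
D ∇ f = 378x^5 - 1020x^4 + 1230x^3 - 825x^2 + 273x - 33
E_{1/2} D ∇ f = 378x^5 - 75x^4 + 135x^3 - (75/2)x^2 - (171/8)x - 15/16
∇ f = 63x^6 - 204x^5 + (615/2)x^4 - 275x^3 + (273/2)x^2 - 33x + 15/4
(E_{1/2} ∘ D ∘ ∇ + ∇) f = 63x^6 + 174x^5 + (465/2)x^4 - 140x^3 + 99x^2 - (435/8)x + 45/16
∇ (E_{1/2} ∘ D ∘ ∇ + ∇) f = 378x^5 - 75x^4 + 450x^3 - 1020x^2 + 1056x - 3319/8

the image equals g(x) = 378x^5 - 75x^4 + 450x^3 - 1020x^2 + 1056x - 3319/8


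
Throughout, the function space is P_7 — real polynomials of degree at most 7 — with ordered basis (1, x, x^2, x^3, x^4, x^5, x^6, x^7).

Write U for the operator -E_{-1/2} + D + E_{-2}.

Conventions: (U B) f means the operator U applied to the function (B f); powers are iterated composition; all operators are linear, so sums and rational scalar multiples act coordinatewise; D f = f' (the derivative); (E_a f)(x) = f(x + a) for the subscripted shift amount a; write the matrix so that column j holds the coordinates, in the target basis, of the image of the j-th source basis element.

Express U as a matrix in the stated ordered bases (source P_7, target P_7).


image of 1: 0
image of x: -1/2
image of x^2: -x + 15/4
image of x^3: -(3/2)x^2 + (45/4)x - 63/8
image of x^4: -2x^3 + (45/2)x^2 - (63/2)x + 255/16
image of x^5: -(5/2)x^4 + (75/2)x^3 - (315/4)x^2 + (1275/16)x - 1023/32
image of x^6: -3x^5 + (225/4)x^4 - (315/2)x^3 + (3825/16)x^2 - (3069/16)x + 4095/64
image of x^7: -(7/2)x^6 + (315/4)x^5 - (2205/8)x^4 + (8925/16)x^3 - (21483/32)x^2 + (28665/64)x - 16383/128
each image's coordinates form column j of the matrix

the matrix is [[0, -1/2, 15/4, -63/8, 255/16, -1023/32, 4095/64, -16383/128]; [0, 0, -1, 45/4, -63/2, 1275/16, -3069/16, 28665/64]; [0, 0, 0, -3/2, 45/2, -315/4, 3825/16, -21483/32]; [0, 0, 0, 0, -2, 75/2, -315/2, 8925/16]; [0, 0, 0, 0, 0, -5/2, 225/4, -2205/8]; [0, 0, 0, 0, 0, 0, -3, 315/4]; [0, 0, 0, 0, 0, 0, 0, -7/2]; [0, 0, 0, 0, 0, 0, 0, 0]] (rows listed top to bottom)


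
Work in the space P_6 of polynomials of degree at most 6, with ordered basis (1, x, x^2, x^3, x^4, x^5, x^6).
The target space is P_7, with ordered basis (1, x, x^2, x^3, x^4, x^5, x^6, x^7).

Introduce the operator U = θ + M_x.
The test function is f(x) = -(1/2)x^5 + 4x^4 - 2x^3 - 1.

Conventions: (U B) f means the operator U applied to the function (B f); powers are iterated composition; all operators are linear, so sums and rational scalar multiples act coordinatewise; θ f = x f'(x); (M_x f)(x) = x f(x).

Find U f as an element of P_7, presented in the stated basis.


the result is g(x) = -(1/2)x^6 + (3/2)x^5 + 14x^4 - 6x^3 - x

θ f = -(5/2)x^5 + 16x^4 - 6x^3
M_x f = -(1/2)x^6 + 4x^5 - 2x^4 - x
(θ + M_x) f = -(1/2)x^6 + (3/2)x^5 + 14x^4 - 6x^3 - x


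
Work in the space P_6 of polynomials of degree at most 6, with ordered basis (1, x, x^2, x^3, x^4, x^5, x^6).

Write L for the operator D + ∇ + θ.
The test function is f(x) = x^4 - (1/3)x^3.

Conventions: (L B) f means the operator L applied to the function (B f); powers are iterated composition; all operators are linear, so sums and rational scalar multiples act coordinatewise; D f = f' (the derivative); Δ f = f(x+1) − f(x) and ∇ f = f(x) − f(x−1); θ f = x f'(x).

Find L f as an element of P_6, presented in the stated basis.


D f = 4x^3 - x^2
∇ f = 4x^3 - 7x^2 + 5x - 4/3
θ f = 4x^4 - x^3
(D + ∇ + θ) f = 4x^4 + 7x^3 - 8x^2 + 5x - 4/3

the image equals g(x) = 4x^4 + 7x^3 - 8x^2 + 5x - 4/3


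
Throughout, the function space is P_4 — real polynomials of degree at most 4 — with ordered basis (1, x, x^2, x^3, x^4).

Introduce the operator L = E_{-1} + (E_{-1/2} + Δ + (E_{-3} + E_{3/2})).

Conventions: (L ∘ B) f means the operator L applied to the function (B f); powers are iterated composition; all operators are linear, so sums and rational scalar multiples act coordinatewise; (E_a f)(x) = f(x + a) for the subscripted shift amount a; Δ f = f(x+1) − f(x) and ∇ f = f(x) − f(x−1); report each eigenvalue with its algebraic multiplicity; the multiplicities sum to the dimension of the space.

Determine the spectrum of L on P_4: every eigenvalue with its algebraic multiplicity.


image of 1: 4
image of x: 4x - 2
image of x^2: 4x^2 - 4x + 27/2
image of x^3: 4x^3 - 6x^2 + (81/2)x - 95/4
image of x^4: 4x^4 - 8x^3 + 81x^2 - 95x + 705/8
the matrix is upper triangular; its diagonal is (4, 4, 4, 4, 4)
for a triangular matrix the eigenvalues are the diagonal entries, with algebraic multiplicity their repetition count

λ = 4 (multiplicity 5)


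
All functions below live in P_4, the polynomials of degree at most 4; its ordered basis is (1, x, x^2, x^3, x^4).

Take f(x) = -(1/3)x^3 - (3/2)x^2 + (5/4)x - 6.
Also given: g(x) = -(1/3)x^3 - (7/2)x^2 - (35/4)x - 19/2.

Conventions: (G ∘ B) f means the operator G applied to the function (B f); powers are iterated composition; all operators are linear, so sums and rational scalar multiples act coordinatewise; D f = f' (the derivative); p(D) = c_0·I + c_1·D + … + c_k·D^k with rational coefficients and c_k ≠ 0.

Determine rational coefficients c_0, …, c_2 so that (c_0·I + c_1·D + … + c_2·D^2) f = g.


D^0 f = -(1/3)x^3 - (3/2)x^2 + (5/4)x - 6
D^1 f = -x^2 - 3x + 5/4
D^2 f = -2x - 3
matching coefficients of g against c_0 f + c_1 Df + … from the top degree down determines the c_i
solution: c_0 = 1, c_1 = 2, c_2 = 2

c_0 = 1, c_1 = 2, c_2 = 2


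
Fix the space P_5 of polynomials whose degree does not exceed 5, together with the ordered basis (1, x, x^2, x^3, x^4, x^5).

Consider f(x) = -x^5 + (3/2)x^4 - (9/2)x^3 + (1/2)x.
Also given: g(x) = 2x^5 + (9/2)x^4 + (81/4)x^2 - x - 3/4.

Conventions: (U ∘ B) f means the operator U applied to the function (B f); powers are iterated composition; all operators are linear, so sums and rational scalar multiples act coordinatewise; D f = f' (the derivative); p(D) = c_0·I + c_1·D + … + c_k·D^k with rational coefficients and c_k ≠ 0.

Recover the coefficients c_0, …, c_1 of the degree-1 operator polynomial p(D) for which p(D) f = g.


p(D) = -2·I − (3/2)·D, i.e. c_0 = -2, c_1 = -3/2

D^0 f = -x^5 + (3/2)x^4 - (9/2)x^3 + (1/2)x
D^1 f = -5x^4 + 6x^3 - (27/2)x^2 + 1/2
matching coefficients of g against c_0 f + c_1 Df + … from the top degree down determines the c_i
solution: c_0 = -2, c_1 = -3/2


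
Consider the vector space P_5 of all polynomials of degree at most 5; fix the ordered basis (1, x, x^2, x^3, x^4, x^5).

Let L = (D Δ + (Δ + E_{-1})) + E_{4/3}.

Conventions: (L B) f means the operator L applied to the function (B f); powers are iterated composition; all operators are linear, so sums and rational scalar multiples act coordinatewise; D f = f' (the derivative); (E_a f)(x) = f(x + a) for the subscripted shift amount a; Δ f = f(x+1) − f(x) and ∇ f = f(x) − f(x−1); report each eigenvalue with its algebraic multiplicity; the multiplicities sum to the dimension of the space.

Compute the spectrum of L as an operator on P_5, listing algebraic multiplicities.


image of 1: 2
image of x: 2x + 4/3
image of x^2: 2x^2 + (8/3)x + 52/9
image of x^3: 2x^3 + 4x^2 + (52/3)x + 145/27
image of x^4: 2x^4 + (16/3)x^3 + (104/3)x^2 + (580/27)x + 742/81
image of x^5: 2x^5 + (20/3)x^4 + (520/9)x^3 + (1450/27)x^2 + (3710/81)x + 2239/243
the matrix is upper triangular; its diagonal is (2, 2, 2, 2, 2, 2)
for a triangular matrix the eigenvalues are the diagonal entries, with algebraic multiplicity their repetition count

λ = 2 (multiplicity 6)


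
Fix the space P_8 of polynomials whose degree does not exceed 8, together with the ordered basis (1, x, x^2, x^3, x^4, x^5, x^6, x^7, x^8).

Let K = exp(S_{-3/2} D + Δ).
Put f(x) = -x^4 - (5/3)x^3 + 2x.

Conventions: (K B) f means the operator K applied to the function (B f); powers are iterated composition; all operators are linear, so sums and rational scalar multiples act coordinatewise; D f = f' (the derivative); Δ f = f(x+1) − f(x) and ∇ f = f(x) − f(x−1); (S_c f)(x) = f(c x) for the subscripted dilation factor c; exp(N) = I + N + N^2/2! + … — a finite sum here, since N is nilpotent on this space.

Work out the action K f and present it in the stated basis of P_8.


order-1 term: (19/2)x^3 - (89/4)x^2 - 9x + 4/3
order-2 term: (741/16)x^2 + (203/8)x - 123/8
order-3 term: -(247/16)x + 1553/48
order-4 term: -247/32
the series for exp(S_{-3/2} D + Δ) f terminates at order 4
exp(S_{-3/2} D + Δ) f = -x^4 + (47/6)x^3 + (385/16)x^2 + (47/16)x + 339/32

the result is g(x) = -x^4 + (47/6)x^3 + (385/16)x^2 + (47/16)x + 339/32


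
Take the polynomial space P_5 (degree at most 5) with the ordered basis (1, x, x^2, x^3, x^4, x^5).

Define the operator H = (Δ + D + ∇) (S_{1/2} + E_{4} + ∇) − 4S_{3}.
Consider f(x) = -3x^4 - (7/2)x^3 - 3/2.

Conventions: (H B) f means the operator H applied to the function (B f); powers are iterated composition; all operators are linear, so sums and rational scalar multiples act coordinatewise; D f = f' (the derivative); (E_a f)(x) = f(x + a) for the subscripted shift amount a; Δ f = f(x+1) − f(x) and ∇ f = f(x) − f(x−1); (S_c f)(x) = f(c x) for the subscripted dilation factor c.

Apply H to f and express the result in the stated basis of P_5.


the image equals g(x) = 972x^4 + (1359/4)x^3 - (9207/16)x^2 - (3921/2)x - 23475/8

S_{1/2} f = -(3/16)x^4 - (7/16)x^3 - 3/2
E_{4} f = -3x^4 - (103/2)x^3 - 330x^2 - 936x - 1987/2
∇ f = -12x^3 + (15/2)x^2 - (3/2)x - 1/2
(S_{1/2} + E_{4} + ∇) f = -(51/16)x^4 - (1023/16)x^3 - (645/2)x^2 - (1875/2)x - 1991/2
Δ (S_{1/2} + E_{4} + ∇) f = -(51/4)x^3 - (3375/16)x^2 - (13593/16)x - 10617/8
D (S_{1/2} + E_{4} + ∇) f = -(51/4)x^3 - (3069/16)x^2 - 645x - 1875/2
∇ (S_{1/2} + E_{4} + ∇) f = -(51/4)x^3 - (2763/16)x^2 - (7455/16)x - 2703/4
(Δ + D + ∇) (S_{1/2} + E_{4} + ∇) f = -(153/4)x^3 - (9207/16)x^2 - (3921/2)x - 23523/8
S_{3} f = -243x^4 - (189/2)x^3 - 3/2
(-4S_{3}) f = 972x^4 + 378x^3 + 6
((Δ + D + ∇) (S_{1/2} + E_{4} + ∇) − 4S_{3}) f = 972x^4 + (1359/4)x^3 - (9207/16)x^2 - (3921/2)x - 23475/8


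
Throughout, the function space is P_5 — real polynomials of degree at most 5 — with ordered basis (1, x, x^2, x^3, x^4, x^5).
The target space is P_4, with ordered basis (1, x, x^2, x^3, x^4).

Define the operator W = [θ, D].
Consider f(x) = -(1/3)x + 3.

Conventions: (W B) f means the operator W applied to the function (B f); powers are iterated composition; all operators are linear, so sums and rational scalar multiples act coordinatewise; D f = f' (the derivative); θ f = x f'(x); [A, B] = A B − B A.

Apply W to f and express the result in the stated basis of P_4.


D f = -1/3
θ D f = 0
θ f = -(1/3)x
D θ f = -1/3
[θ, D] f = 1/3

g(x) = 1/3


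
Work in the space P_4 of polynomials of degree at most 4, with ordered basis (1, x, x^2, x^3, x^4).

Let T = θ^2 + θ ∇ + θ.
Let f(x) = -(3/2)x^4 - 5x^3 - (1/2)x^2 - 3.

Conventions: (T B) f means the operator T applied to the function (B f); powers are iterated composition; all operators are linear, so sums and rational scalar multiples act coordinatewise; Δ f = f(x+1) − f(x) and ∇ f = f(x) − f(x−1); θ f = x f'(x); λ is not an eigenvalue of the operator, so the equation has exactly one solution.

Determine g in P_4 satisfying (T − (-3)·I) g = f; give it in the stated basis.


write g with unknown coordinates in the stated basis and equate coefficients in (T − (-3)·I) g = f
solving from the highest basis element down gives g = -(3/46)x^4 - (97/345)x^3 + (31/690)x^2 - (232/1725)x - 1
check: T g = -(30/23)x^4 - (478/115)x^3 - (73/115)x^2 + (232/575)x
so T g − (-3)·g = -(3/2)x^4 - 5x^3 - (1/2)x^2 - 3 = f ✓

the result is g(x) = -(3/46)x^4 - (97/345)x^3 + (31/690)x^2 - (232/1725)x - 1


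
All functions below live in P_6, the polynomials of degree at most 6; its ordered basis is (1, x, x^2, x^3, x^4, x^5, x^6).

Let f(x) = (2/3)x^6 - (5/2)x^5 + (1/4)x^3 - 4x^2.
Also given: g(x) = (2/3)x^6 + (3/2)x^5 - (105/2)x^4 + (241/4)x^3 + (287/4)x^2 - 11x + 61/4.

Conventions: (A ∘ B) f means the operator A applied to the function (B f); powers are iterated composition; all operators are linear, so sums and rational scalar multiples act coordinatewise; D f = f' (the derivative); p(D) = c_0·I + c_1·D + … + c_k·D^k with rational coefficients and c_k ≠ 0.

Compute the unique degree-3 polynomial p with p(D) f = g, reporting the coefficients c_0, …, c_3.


p(D) = I + D − 2·D^2 − (1/2)·D^3, i.e. c_0 = 1, c_1 = 1, c_2 = -2, c_3 = -1/2

D^0 f = (2/3)x^6 - (5/2)x^5 + (1/4)x^3 - 4x^2
D^1 f = 4x^5 - (25/2)x^4 + (3/4)x^2 - 8x
D^2 f = 20x^4 - 50x^3 + (3/2)x - 8
D^3 f = 80x^3 - 150x^2 + 3/2
matching coefficients of g against c_0 f + c_1 Df + … from the top degree down determines the c_i
solution: c_0 = 1, c_1 = 1, c_2 = -2, c_3 = -1/2


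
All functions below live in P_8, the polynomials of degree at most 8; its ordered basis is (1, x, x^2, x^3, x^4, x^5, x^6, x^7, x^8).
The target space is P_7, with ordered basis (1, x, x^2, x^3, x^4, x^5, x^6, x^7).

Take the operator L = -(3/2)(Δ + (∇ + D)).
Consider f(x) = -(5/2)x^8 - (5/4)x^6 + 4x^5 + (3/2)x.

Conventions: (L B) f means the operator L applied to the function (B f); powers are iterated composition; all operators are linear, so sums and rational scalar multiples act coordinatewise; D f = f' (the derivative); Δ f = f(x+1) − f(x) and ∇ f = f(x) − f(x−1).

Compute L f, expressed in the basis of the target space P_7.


the image equals g(x) = 90x^7 + (1815/4)x^5 - 90x^4 + 495x^3 - 120x^2 + (165/2)x - 75/4

Δ f = -20x^7 - 70x^6 - (295/2)x^5 - (695/4)x^4 - 125x^3 - (195/4)x^2 - (15/2)x + 7/4
∇ f = -20x^7 + 70x^6 - (295/2)x^5 + (855/4)x^4 - 205x^3 + (515/4)x^2 - (95/2)x + 37/4
D f = -20x^7 - (15/2)x^5 + 20x^4 + 3/2
(∇ + D) f = -40x^7 + 70x^6 - 155x^5 + (935/4)x^4 - 205x^3 + (515/4)x^2 - (95/2)x + 43/4
(Δ + (∇ + D)) f = -60x^7 - (605/2)x^5 + 60x^4 - 330x^3 + 80x^2 - 55x + 25/2
(-(3/2)(Δ + (∇ + D))) f = 90x^7 + (1815/4)x^5 - 90x^4 + 495x^3 - 120x^2 + (165/2)x - 75/4


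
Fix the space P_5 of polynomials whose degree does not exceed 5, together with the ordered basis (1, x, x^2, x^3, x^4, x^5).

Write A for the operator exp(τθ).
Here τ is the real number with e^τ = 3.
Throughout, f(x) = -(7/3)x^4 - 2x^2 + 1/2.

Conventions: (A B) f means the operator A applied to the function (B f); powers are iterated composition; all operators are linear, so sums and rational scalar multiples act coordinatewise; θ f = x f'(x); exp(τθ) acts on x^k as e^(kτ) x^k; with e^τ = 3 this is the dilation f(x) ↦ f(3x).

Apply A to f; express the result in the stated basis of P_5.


the image equals g(x) = -189x^4 - 18x^2 + 1/2

exp(τθ) x^k = e^(kτ) x^k; with e^τ = 3 this sends x^k to 3^k x^k
x^2 ↦ 9 x^2
x^4 ↦ 81 x^4
applying this coordinatewise to f: exp(τθ) f = -189x^4 - 18x^2 + 1/2


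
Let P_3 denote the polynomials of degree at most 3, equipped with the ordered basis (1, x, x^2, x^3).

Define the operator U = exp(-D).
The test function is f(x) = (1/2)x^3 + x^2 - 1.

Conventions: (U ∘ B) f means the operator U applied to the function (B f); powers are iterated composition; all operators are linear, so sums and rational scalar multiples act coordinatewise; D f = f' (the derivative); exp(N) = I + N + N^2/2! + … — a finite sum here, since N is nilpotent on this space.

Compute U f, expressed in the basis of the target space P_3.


order-1 term: -(3/2)x^2 - 2x
order-2 term: (3/2)x + 1
order-3 term: -1/2
the series for exp(-D) f terminates at order 3
exp(-D) f = (1/2)x^3 - (1/2)x^2 - (1/2)x - 1/2

g(x) = (1/2)x^3 - (1/2)x^2 - (1/2)x - 1/2


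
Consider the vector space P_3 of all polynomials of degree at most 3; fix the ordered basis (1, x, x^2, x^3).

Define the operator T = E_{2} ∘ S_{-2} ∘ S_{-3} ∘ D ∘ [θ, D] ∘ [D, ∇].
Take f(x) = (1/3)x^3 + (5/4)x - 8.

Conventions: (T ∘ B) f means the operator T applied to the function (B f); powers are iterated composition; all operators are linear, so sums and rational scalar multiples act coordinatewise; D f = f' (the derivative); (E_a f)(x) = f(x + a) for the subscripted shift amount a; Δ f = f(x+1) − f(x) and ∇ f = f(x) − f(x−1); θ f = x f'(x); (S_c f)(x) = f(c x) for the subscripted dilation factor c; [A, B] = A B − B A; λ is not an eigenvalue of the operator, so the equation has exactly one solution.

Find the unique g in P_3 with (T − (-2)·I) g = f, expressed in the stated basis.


the image equals g(x) = (1/6)x^3 + (5/8)x - 4

write g with unknown coordinates in the stated basis and equate coefficients in (T − (-2)·I) g = f
solving from the highest basis element down gives g = (1/6)x^3 + (5/8)x - 4
check: T g = 0
so T g − (-2)·g = (1/3)x^3 + (5/4)x - 8 = f ✓


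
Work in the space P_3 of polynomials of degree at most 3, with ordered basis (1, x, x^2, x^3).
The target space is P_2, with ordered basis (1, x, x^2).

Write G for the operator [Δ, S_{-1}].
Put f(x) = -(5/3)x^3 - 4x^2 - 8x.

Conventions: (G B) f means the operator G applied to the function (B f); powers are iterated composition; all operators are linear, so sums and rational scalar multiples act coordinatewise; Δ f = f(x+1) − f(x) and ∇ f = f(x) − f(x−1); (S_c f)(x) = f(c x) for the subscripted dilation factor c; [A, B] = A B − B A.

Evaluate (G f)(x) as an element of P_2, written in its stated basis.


S_{-1} f = (5/3)x^3 - 4x^2 + 8x
Δ S_{-1} f = 5x^2 - 3x + 17/3
Δ f = -5x^2 - 13x - 41/3
S_{-1} Δ f = -5x^2 + 13x - 41/3
[Δ, S_{-1}] f = 10x^2 - 16x + 58/3

the result is g(x) = 10x^2 - 16x + 58/3


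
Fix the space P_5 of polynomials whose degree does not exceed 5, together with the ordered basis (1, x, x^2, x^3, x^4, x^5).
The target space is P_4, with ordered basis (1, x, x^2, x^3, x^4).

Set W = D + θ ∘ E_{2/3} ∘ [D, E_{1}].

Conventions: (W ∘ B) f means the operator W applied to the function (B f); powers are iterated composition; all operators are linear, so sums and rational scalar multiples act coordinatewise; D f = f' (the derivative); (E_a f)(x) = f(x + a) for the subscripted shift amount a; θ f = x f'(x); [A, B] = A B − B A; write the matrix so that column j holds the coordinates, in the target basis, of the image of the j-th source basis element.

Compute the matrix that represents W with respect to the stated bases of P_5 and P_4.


the matrix is [[0, 1, 0, 0, 0, 0]; [0, 0, 2, 0, 0, 0]; [0, 0, 0, 3, 0, 0]; [0, 0, 0, 0, 4, 0]; [0, 0, 0, 0, 0, 5]] (rows listed top to bottom)

image of 1: 0
image of x: 1
image of x^2: 2x
image of x^3: 3x^2
image of x^4: 4x^3
image of x^5: 5x^4
each image's coordinates form column j of the matrix


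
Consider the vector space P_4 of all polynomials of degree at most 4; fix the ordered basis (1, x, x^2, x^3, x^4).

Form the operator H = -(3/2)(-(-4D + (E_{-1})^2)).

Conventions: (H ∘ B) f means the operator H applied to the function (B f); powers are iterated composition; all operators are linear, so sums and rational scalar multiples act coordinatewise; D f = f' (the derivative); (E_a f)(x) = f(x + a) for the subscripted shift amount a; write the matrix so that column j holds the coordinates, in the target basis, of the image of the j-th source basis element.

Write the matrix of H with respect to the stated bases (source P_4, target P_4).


the matrix is [[3/2, -9, 6, -12, 24]; [0, 3/2, -18, 18, -48]; [0, 0, 3/2, -27, 36]; [0, 0, 0, 3/2, -36]; [0, 0, 0, 0, 3/2]] (rows listed top to bottom)

image of 1: 3/2
image of x: (3/2)x - 9
image of x^2: (3/2)x^2 - 18x + 6
image of x^3: (3/2)x^3 - 27x^2 + 18x - 12
image of x^4: (3/2)x^4 - 36x^3 + 36x^2 - 48x + 24
each image's coordinates form column j of the matrix


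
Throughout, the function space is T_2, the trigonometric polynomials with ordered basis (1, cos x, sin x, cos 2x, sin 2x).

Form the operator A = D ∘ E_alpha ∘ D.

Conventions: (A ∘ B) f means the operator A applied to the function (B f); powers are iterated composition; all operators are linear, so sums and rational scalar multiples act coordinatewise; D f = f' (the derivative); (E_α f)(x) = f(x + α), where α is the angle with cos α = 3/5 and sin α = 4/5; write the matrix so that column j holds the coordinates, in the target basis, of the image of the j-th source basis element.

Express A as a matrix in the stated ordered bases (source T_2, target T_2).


the matrix is [[0, 0, 0, 0, 0]; [0, -3/5, -4/5, 0, 0]; [0, 4/5, -3/5, 0, 0]; [0, 0, 0, 28/25, -96/25]; [0, 0, 0, 96/25, 28/25]] (rows listed top to bottom)

image of 1: 0
image of cos x: -(3/5)cos x + (4/5)sin x
image of sin x: -(4/5)cos x - (3/5)sin x
image of cos 2x: (28/25)cos 2x + (96/25)sin 2x
image of sin 2x: -(96/25)cos 2x + (28/25)sin 2x
each image's coordinates form column j of the matrix


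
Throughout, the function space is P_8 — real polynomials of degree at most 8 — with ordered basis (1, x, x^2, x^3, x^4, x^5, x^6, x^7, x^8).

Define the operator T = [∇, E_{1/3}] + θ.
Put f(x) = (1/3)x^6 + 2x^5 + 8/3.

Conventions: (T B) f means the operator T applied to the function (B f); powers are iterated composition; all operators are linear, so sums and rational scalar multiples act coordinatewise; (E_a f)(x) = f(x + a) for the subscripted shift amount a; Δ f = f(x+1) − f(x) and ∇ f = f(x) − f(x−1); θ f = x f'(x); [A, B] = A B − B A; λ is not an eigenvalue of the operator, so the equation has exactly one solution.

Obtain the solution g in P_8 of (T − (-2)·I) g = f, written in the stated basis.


the result is g(x) = (1/24)x^6 + (2/7)x^5 + 4/3

write g with unknown coordinates in the stated basis and equate coefficients in (T − (-2)·I) g = f
solving from the highest basis element down gives g = (1/24)x^6 + (2/7)x^5 + 4/3
check: T g = (1/4)x^6 + (10/7)x^5
so T g − (-2)·g = (1/3)x^6 + 2x^5 + 8/3 = f ✓


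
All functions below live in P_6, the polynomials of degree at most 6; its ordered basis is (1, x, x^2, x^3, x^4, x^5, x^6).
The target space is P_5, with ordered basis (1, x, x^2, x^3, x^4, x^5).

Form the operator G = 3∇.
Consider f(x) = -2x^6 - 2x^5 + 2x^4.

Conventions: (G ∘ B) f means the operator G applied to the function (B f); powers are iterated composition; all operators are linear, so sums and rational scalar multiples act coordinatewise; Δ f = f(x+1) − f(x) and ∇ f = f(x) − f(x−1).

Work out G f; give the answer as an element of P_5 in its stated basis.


g(x) = -36x^5 + 60x^4 - 36x^3 - 6x^2 + 18x - 6

∇ f = -12x^5 + 20x^4 - 12x^3 - 2x^2 + 6x - 2
(3∇) f = -36x^5 + 60x^4 - 36x^3 - 6x^2 + 18x - 6


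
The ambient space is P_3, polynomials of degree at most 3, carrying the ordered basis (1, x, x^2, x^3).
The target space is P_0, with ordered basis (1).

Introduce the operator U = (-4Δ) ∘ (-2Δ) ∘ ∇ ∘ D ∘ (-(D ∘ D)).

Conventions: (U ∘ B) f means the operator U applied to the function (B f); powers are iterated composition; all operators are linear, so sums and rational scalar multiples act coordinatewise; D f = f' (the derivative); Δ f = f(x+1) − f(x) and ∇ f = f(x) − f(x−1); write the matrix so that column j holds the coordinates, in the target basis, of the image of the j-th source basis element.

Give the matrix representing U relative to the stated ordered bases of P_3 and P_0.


the matrix is [[0, 0, 0, 0]] (rows listed top to bottom)

image of 1: 0
image of x: 0
image of x^2: 0
image of x^3: 0
each image's coordinates form column j of the matrix


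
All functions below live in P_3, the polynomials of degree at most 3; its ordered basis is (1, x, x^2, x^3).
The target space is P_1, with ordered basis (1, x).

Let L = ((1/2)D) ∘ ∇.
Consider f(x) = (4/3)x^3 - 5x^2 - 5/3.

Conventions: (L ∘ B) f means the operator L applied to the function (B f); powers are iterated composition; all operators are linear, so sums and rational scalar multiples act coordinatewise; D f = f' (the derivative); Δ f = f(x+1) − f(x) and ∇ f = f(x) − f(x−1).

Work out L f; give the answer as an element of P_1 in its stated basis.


∇ f = 4x^2 - 14x + 19/3
D ∇ f = 8x - 14
((1/2)D) ∇ f = 4x - 7

the image equals g(x) = 4x - 7


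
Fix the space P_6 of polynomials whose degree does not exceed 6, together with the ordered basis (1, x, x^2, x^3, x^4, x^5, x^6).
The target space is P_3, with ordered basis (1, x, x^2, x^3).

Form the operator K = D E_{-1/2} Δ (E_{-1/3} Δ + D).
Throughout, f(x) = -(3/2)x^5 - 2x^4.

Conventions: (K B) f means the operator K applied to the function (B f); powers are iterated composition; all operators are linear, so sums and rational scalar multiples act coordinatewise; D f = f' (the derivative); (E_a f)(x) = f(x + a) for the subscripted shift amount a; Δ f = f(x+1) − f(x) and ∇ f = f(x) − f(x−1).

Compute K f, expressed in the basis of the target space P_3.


the result is g(x) = -180x^2 - 126x - 33

Δ f = -(15/2)x^4 - 23x^3 - 27x^2 - (31/2)x - 7/2
E_{-1/3} Δ f = -(15/2)x^4 - 13x^3 - 9x^2 - (73/18)x - 31/54
D f = -(15/2)x^4 - 8x^3
(E_{-1/3} Δ + D) f = -15x^4 - 21x^3 - 9x^2 - (73/18)x - 31/54
Δ (E_{-1/3} Δ + D) f = -60x^3 - 153x^2 - 141x - 883/18
E_{-1/2} Δ (E_{-1/3} Δ + D) f = -60x^3 - 63x^2 - 33x - 335/36
D E_{-1/2} Δ (E_{-1/3} Δ + D) f = -180x^2 - 126x - 33
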